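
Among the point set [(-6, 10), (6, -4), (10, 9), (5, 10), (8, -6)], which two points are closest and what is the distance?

Computing all pairwise distances among 5 points:

d((-6, 10), (6, -4)) = 18.4391
d((-6, 10), (10, 9)) = 16.0312
d((-6, 10), (5, 10)) = 11.0
d((-6, 10), (8, -6)) = 21.2603
d((6, -4), (10, 9)) = 13.6015
d((6, -4), (5, 10)) = 14.0357
d((6, -4), (8, -6)) = 2.8284 <-- minimum
d((10, 9), (5, 10)) = 5.099
d((10, 9), (8, -6)) = 15.1327
d((5, 10), (8, -6)) = 16.2788

Closest pair: (6, -4) and (8, -6) with distance 2.8284

The closest pair is (6, -4) and (8, -6) with Euclidean distance 2.8284. For 5 points, brute-force pairwise comparison is shown above. For large n, the divide-and-conquer algorithm (sort by x, recurse on halves, check the dividing strip) achieves O(n log n).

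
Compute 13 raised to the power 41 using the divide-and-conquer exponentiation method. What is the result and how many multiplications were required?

Computing 13^41 by squaring (build up from 13^1; each line after the first costs one multiplication):

13^1 = 13
13^2 = (13^1)^2 = 13^2 = 169
13^4 = (13^2)^2 = 169^2 = 28561
13^5 = 13 * 13^4 = 13 * 28561 = 371293
13^10 = (13^5)^2 = 371293^2 = 137858491849
13^20 = (13^10)^2 = 137858491849^2 = 19004963774880799438801
13^40 = (13^20)^2 = 19004963774880799438801^2 = 361188648084531445929920877641340156544317601
13^41 = 13 * 13^40 = 13 * 361188648084531445929920877641340156544317601 = 4695452425098908797088971409337422035076128813

Result: 4695452425098908797088971409337422035076128813
Multiplications needed: 7 (7 lines after 13^1)

13^41 = 4695452425098908797088971409337422035076128813. Using exponentiation by squaring, this requires 7 multiplications. The key idea: if the exponent is even, square the half-power; if odd, multiply by the base once.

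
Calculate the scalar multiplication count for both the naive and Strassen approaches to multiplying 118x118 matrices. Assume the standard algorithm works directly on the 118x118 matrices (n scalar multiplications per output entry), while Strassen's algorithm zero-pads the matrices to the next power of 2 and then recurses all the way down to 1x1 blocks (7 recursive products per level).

Matrix multiplication for 118x118 matrices:

Strassen's algorithm requires power-of-2 dimensions. Pad 118x118 to 128x128 (next power of 2).

Standard algorithm: 118^3 = 1643032 multiplications
Strassen's algorithm: 7^(log2(128)) = 7^7 = 823543 multiplications
Savings: 1643032 - 823543 = 819489 multiplications

Standard: 1643032 multiplications (118^3). Strassen: 823543 multiplications (7^7, after padding to 128x128). Strassen reduces 8 recursive multiplications to 7 at each level.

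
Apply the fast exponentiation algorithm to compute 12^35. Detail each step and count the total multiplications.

Computing 12^35 by squaring (build up from 12^1; each line after the first costs one multiplication):

12^1 = 12
12^2 = (12^1)^2 = 12^2 = 144
12^4 = (12^2)^2 = 144^2 = 20736
12^8 = (12^4)^2 = 20736^2 = 429981696
12^16 = (12^8)^2 = 429981696^2 = 184884258895036416
12^17 = 12 * 12^16 = 12 * 184884258895036416 = 2218611106740436992
12^34 = (12^17)^2 = 2218611106740436992^2 = 4922235242952026704037113243122008064
12^35 = 12 * 12^34 = 12 * 4922235242952026704037113243122008064 = 59066822915424320448445358917464096768

Result: 59066822915424320448445358917464096768
Multiplications needed: 7 (7 lines after 12^1)

12^35 = 59066822915424320448445358917464096768. Using exponentiation by squaring, this requires 7 multiplications. The key idea: if the exponent is even, square the half-power; if odd, multiply by the base once.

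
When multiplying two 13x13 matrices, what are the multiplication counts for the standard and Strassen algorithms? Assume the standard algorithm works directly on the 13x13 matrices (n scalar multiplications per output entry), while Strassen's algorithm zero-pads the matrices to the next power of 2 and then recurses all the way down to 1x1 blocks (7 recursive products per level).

Matrix multiplication for 13x13 matrices:

Strassen's algorithm requires power-of-2 dimensions. Pad 13x13 to 16x16 (next power of 2).

Standard algorithm: 13^3 = 2197 multiplications
Strassen's algorithm: 7^(log2(16)) = 7^4 = 2401 multiplications
Difference: 2197 - 2401 = -204 (Strassen uses MORE here due to padding overhead — for small or just-over-power-of-2 n, padding can outweigh the per-level savings)

Standard: 2197 multiplications (13^3). Strassen: 2401 multiplications (7^4, after padding to 16x16). Strassen reduces 8 recursive multiplications to 7 at each level.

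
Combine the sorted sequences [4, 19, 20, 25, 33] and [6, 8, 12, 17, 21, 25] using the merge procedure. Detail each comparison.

Merging process:

Compare 4 vs 6: take 4 from left. Merged: [4]
Compare 19 vs 6: take 6 from right. Merged: [4, 6]
Compare 19 vs 8: take 8 from right. Merged: [4, 6, 8]
Compare 19 vs 12: take 12 from right. Merged: [4, 6, 8, 12]
Compare 19 vs 17: take 17 from right. Merged: [4, 6, 8, 12, 17]
Compare 19 vs 21: take 19 from left. Merged: [4, 6, 8, 12, 17, 19]
Compare 20 vs 21: take 20 from left. Merged: [4, 6, 8, 12, 17, 19, 20]
Compare 25 vs 21: take 21 from right. Merged: [4, 6, 8, 12, 17, 19, 20, 21]
Compare 25 vs 25: take 25 from left. Merged: [4, 6, 8, 12, 17, 19, 20, 21, 25]
Compare 33 vs 25: take 25 from right. Merged: [4, 6, 8, 12, 17, 19, 20, 21, 25, 25]
Append remaining from left: [33]. Merged: [4, 6, 8, 12, 17, 19, 20, 21, 25, 25, 33]

Final merged array: [4, 6, 8, 12, 17, 19, 20, 21, 25, 25, 33]
Total comparisons: 10

The merged array is [4, 6, 8, 12, 17, 19, 20, 21, 25, 25, 33], requiring 10 comparisons. The merge step runs in O(n) time where n is the total number of elements.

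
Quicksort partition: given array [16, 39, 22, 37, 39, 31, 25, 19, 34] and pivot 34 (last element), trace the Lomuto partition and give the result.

Lomuto partition with pivot = 34:

Initial array: [16, 39, 22, 37, 39, 31, 25, 19, 34]

arr[0]=16 <= 34: swap with position 0, array becomes [16, 39, 22, 37, 39, 31, 25, 19, 34]
arr[1]=39 > 34: no swap
arr[2]=22 <= 34: swap with position 1, array becomes [16, 22, 39, 37, 39, 31, 25, 19, 34]
arr[3]=37 > 34: no swap
arr[4]=39 > 34: no swap
arr[5]=31 <= 34: swap with position 2, array becomes [16, 22, 31, 37, 39, 39, 25, 19, 34]
arr[6]=25 <= 34: swap with position 3, array becomes [16, 22, 31, 25, 39, 39, 37, 19, 34]
arr[7]=19 <= 34: swap with position 4, array becomes [16, 22, 31, 25, 19, 39, 37, 39, 34]

Place pivot at position 5: [16, 22, 31, 25, 19, 34, 37, 39, 39]
Pivot position: 5

After partitioning with pivot 34, the array becomes [16, 22, 31, 25, 19, 34, 37, 39, 39]. The pivot is placed at index 5. All elements to the left of the pivot are <= 34, and all elements to the right are > 34.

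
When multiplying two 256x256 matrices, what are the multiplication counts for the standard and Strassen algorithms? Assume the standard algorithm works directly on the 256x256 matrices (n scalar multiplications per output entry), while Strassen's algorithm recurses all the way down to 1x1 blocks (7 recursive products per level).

Matrix multiplication for 256x256 matrices:

Standard algorithm: 256^3 = 16777216 multiplications
Strassen's algorithm: 7^(log2(256)) = 7^8 = 5764801 multiplications
Savings: 16777216 - 5764801 = 11012415 multiplications

Standard: 16777216 multiplications (256^3). Strassen: 5764801 multiplications (7^8). Strassen reduces 8 recursive multiplications to 7 at each level.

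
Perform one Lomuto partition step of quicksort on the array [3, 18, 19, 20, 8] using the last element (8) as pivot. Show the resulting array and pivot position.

Lomuto partition with pivot = 8:

Initial array: [3, 18, 19, 20, 8]

arr[0]=3 <= 8: swap with position 0, array becomes [3, 18, 19, 20, 8]
arr[1]=18 > 8: no swap
arr[2]=19 > 8: no swap
arr[3]=20 > 8: no swap

Place pivot at position 1: [3, 8, 19, 20, 18]
Pivot position: 1

After partitioning with pivot 8, the array becomes [3, 8, 19, 20, 18]. The pivot is placed at index 1. All elements to the left of the pivot are <= 8, and all elements to the right are > 8.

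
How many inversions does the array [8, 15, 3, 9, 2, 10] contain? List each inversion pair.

Finding inversions in [8, 15, 3, 9, 2, 10]:

(0, 2): arr[0]=8 > arr[2]=3
(0, 4): arr[0]=8 > arr[4]=2
(1, 2): arr[1]=15 > arr[2]=3
(1, 3): arr[1]=15 > arr[3]=9
(1, 4): arr[1]=15 > arr[4]=2
(1, 5): arr[1]=15 > arr[5]=10
(2, 4): arr[2]=3 > arr[4]=2
(3, 4): arr[3]=9 > arr[4]=2

Total inversions: 8

The array has 8 inversion(s): (0,2), (0,4), (1,2), (1,3), (1,4), (1,5), (2,4), (3,4). Each pair (i,j) satisfies i < j and arr[i] > arr[j].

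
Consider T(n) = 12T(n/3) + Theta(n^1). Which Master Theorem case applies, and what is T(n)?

Master Theorem for T(n) = 12T(n/3) + O(n^1):

a = 12, b = 3, c = 1
log_b(a) = log_3(12) = 2.2619

Case 1: c = 1 < log_3(12) = 2.2619
T(n) = O(n^(log_3 12))

For T(n) = 12T(n/3) + O(n^1): log_3(12) = 2.2619. This is Case 1 of the Master Theorem (c < log_b(a), work dominated by leaves), giving O(n^(log_3 12)).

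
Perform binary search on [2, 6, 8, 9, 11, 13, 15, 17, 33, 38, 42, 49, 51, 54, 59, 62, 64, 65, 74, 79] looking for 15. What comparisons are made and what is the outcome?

Binary search for 15 in [2, 6, 8, 9, 11, 13, 15, 17, 33, 38, 42, 49, 51, 54, 59, 62, 64, 65, 74, 79]:

lo=0, hi=19, mid=9, arr[mid]=38 -> 38 > 15, search left half
lo=0, hi=8, mid=4, arr[mid]=11 -> 11 < 15, search right half
lo=5, hi=8, mid=6, arr[mid]=15 -> Found target at index 6!

Binary search finds 15 at index 6 after 3 comparisons. The search repeatedly halves the search space by comparing with the middle element.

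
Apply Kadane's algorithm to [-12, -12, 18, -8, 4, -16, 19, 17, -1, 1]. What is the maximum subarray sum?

Using Kadane's algorithm on [-12, -12, 18, -8, 4, -16, 19, 17, -1, 1]:

Scanning through the array:
Position 1 (value -12): max_ending_here = -12, max_so_far = -12
Position 2 (value 18): max_ending_here = 18, max_so_far = 18
Position 3 (value -8): max_ending_here = 10, max_so_far = 18
Position 4 (value 4): max_ending_here = 14, max_so_far = 18
Position 5 (value -16): max_ending_here = -2, max_so_far = 18
Position 6 (value 19): max_ending_here = 19, max_so_far = 19
Position 7 (value 17): max_ending_here = 36, max_so_far = 36
Position 8 (value -1): max_ending_here = 35, max_so_far = 36
Position 9 (value 1): max_ending_here = 36, max_so_far = 36

Maximum subarray: [19, 17]
Maximum sum: 36

The maximum subarray is [19, 17] with sum 36. This subarray runs from index 6 to index 7.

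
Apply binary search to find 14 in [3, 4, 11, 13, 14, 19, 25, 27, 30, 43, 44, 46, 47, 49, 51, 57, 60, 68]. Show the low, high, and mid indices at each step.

Binary search for 14 in [3, 4, 11, 13, 14, 19, 25, 27, 30, 43, 44, 46, 47, 49, 51, 57, 60, 68]:

lo=0, hi=17, mid=8, arr[mid]=30 -> 30 > 14, search left half
lo=0, hi=7, mid=3, arr[mid]=13 -> 13 < 14, search right half
lo=4, hi=7, mid=5, arr[mid]=19 -> 19 > 14, search left half
lo=4, hi=4, mid=4, arr[mid]=14 -> Found target at index 4!

Binary search finds 14 at index 4 after 4 comparisons. The search repeatedly halves the search space by comparing with the middle element.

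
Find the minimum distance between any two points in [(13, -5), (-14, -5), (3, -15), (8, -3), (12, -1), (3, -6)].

Computing all pairwise distances among 6 points:

d((13, -5), (-14, -5)) = 27.0
d((13, -5), (3, -15)) = 14.1421
d((13, -5), (8, -3)) = 5.3852
d((13, -5), (12, -1)) = 4.1231 <-- minimum
d((13, -5), (3, -6)) = 10.0499
d((-14, -5), (3, -15)) = 19.7231
d((-14, -5), (8, -3)) = 22.0907
d((-14, -5), (12, -1)) = 26.3059
d((-14, -5), (3, -6)) = 17.0294
d((3, -15), (8, -3)) = 13.0
d((3, -15), (12, -1)) = 16.6433
d((3, -15), (3, -6)) = 9.0
d((8, -3), (12, -1)) = 4.4721
d((8, -3), (3, -6)) = 5.831
d((12, -1), (3, -6)) = 10.2956

Closest pair: (13, -5) and (12, -1) with distance 4.1231

The closest pair is (13, -5) and (12, -1) with Euclidean distance 4.1231. For 6 points, brute-force pairwise comparison is shown above. For large n, the divide-and-conquer algorithm (sort by x, recurse on halves, check the dividing strip) achieves O(n log n).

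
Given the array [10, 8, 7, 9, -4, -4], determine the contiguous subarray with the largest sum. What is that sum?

Using Kadane's algorithm on [10, 8, 7, 9, -4, -4]:

Scanning through the array:
Position 1 (value 8): max_ending_here = 18, max_so_far = 18
Position 2 (value 7): max_ending_here = 25, max_so_far = 25
Position 3 (value 9): max_ending_here = 34, max_so_far = 34
Position 4 (value -4): max_ending_here = 30, max_so_far = 34
Position 5 (value -4): max_ending_here = 26, max_so_far = 34

Maximum subarray: [10, 8, 7, 9]
Maximum sum: 34

The maximum subarray is [10, 8, 7, 9] with sum 34. This subarray runs from index 0 to index 3.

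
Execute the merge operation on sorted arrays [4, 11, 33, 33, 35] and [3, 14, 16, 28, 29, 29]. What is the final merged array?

Merging process:

Compare 4 vs 3: take 3 from right. Merged: [3]
Compare 4 vs 14: take 4 from left. Merged: [3, 4]
Compare 11 vs 14: take 11 from left. Merged: [3, 4, 11]
Compare 33 vs 14: take 14 from right. Merged: [3, 4, 11, 14]
Compare 33 vs 16: take 16 from right. Merged: [3, 4, 11, 14, 16]
Compare 33 vs 28: take 28 from right. Merged: [3, 4, 11, 14, 16, 28]
Compare 33 vs 29: take 29 from right. Merged: [3, 4, 11, 14, 16, 28, 29]
Compare 33 vs 29: take 29 from right. Merged: [3, 4, 11, 14, 16, 28, 29, 29]
Append remaining from left: [33, 33, 35]. Merged: [3, 4, 11, 14, 16, 28, 29, 29, 33, 33, 35]

Final merged array: [3, 4, 11, 14, 16, 28, 29, 29, 33, 33, 35]
Total comparisons: 8

The merged array is [3, 4, 11, 14, 16, 28, 29, 29, 33, 33, 35], requiring 8 comparisons. The merge step runs in O(n) time where n is the total number of elements.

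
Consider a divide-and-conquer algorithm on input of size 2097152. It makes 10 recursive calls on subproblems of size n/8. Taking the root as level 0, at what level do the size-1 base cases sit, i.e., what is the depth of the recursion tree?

For divide and conquer with division factor 8:

Problem sizes at each level:
Level 0: 2097152
Level 1: 262144
Level 2: 32768
Level 3: 4096
Level 4: 512
Level 5: 64
Level 6: 8
Level 7: 1

The root is level 0 and the size-1 base case is level 7 (the tree spans levels 0 through 7, i.e. 8 levels counting the root), so the depth is the number of divisions: log_8(2097152) = 7

The recursion tree depth is log_8(2097152) = 7. At each level, the problem size is divided by 8, so it takes 7 divisions to reduce to a base case of size 1. The algorithm makes 10 recursive calls at each level.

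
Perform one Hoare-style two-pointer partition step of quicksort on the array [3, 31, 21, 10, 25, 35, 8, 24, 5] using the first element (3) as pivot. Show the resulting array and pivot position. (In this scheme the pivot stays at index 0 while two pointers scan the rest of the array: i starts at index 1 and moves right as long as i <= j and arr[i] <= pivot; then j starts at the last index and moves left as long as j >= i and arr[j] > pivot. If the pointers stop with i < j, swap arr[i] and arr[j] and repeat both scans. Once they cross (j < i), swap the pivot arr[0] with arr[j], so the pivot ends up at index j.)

Hoare-style two-pointer partition with pivot = 3:

Initial array: [3, 31, 21, 10, 25, 35, 8, 24, 5]

Pointers start at i = 1, j = 8.
i ends at 1, j ends at 0: the pointers have crossed (j < i), so scanning stops.

j = 0, so swapping arr[0] with arr[j] leaves the pivot at position 0: [3, 31, 21, 10, 25, 35, 8, 24, 5]
Pivot position: 0

After partitioning with pivot 3, the array becomes [3, 31, 21, 10, 25, 35, 8, 24, 5]. The pivot is placed at index 0. All elements to the left of the pivot are <= 3, and all elements to the right are > 3.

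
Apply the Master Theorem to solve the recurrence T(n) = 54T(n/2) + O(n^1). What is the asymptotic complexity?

Master Theorem for T(n) = 54T(n/2) + O(n^1):

a = 54, b = 2, c = 1
log_b(a) = log_2(54) = 5.7549

Case 1: c = 1 < log_2(54) = 5.7549
T(n) = O(n^(log_2 54))

For T(n) = 54T(n/2) + O(n^1): log_2(54) = 5.7549. This is Case 1 of the Master Theorem (c < log_b(a), work dominated by leaves), giving O(n^(log_2 54)).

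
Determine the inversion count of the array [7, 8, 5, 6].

Finding inversions in [7, 8, 5, 6]:

(0, 2): arr[0]=7 > arr[2]=5
(0, 3): arr[0]=7 > arr[3]=6
(1, 2): arr[1]=8 > arr[2]=5
(1, 3): arr[1]=8 > arr[3]=6

Total inversions: 4

The array has 4 inversion(s): (0,2), (0,3), (1,2), (1,3). Each pair (i,j) satisfies i < j and arr[i] > arr[j].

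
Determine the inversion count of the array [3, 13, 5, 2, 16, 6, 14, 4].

Finding inversions in [3, 13, 5, 2, 16, 6, 14, 4]:

(0, 3): arr[0]=3 > arr[3]=2
(1, 2): arr[1]=13 > arr[2]=5
(1, 3): arr[1]=13 > arr[3]=2
(1, 5): arr[1]=13 > arr[5]=6
(1, 7): arr[1]=13 > arr[7]=4
(2, 3): arr[2]=5 > arr[3]=2
(2, 7): arr[2]=5 > arr[7]=4
(4, 5): arr[4]=16 > arr[5]=6
(4, 6): arr[4]=16 > arr[6]=14
(4, 7): arr[4]=16 > arr[7]=4
(5, 7): arr[5]=6 > arr[7]=4
(6, 7): arr[6]=14 > arr[7]=4

Total inversions: 12

The array has 12 inversion(s): (0,3), (1,2), (1,3), (1,5), (1,7), (2,3), (2,7), (4,5), (4,6), (4,7), (5,7), (6,7). Each pair (i,j) satisfies i < j and arr[i] > arr[j].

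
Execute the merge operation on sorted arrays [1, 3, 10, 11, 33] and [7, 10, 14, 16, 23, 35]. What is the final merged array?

Merging process:

Compare 1 vs 7: take 1 from left. Merged: [1]
Compare 3 vs 7: take 3 from left. Merged: [1, 3]
Compare 10 vs 7: take 7 from right. Merged: [1, 3, 7]
Compare 10 vs 10: take 10 from left. Merged: [1, 3, 7, 10]
Compare 11 vs 10: take 10 from right. Merged: [1, 3, 7, 10, 10]
Compare 11 vs 14: take 11 from left. Merged: [1, 3, 7, 10, 10, 11]
Compare 33 vs 14: take 14 from right. Merged: [1, 3, 7, 10, 10, 11, 14]
Compare 33 vs 16: take 16 from right. Merged: [1, 3, 7, 10, 10, 11, 14, 16]
Compare 33 vs 23: take 23 from right. Merged: [1, 3, 7, 10, 10, 11, 14, 16, 23]
Compare 33 vs 35: take 33 from left. Merged: [1, 3, 7, 10, 10, 11, 14, 16, 23, 33]
Append remaining from right: [35]. Merged: [1, 3, 7, 10, 10, 11, 14, 16, 23, 33, 35]

Final merged array: [1, 3, 7, 10, 10, 11, 14, 16, 23, 33, 35]
Total comparisons: 10

The merged array is [1, 3, 7, 10, 10, 11, 14, 16, 23, 33, 35], requiring 10 comparisons. The merge step runs in O(n) time where n is the total number of elements.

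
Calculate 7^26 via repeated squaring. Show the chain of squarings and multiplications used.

Computing 7^26 by squaring (build up from 7^1; each line after the first costs one multiplication):

7^1 = 7
7^2 = (7^1)^2 = 7^2 = 49
7^3 = 7 * 7^2 = 7 * 49 = 343
7^6 = (7^3)^2 = 343^2 = 117649
7^12 = (7^6)^2 = 117649^2 = 13841287201
7^13 = 7 * 7^12 = 7 * 13841287201 = 96889010407
7^26 = (7^13)^2 = 96889010407^2 = 9387480337647754305649

Result: 9387480337647754305649
Multiplications needed: 6 (6 lines after 7^1)

7^26 = 9387480337647754305649. Using exponentiation by squaring, this requires 6 multiplications. The key idea: if the exponent is even, square the half-power; if odd, multiply by the base once.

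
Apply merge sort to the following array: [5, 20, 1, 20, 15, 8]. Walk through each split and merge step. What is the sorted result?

Merge sort trace:

Split: [5, 20, 1, 20, 15, 8] -> [5, 20, 1] and [20, 15, 8]
  Split: [5, 20, 1] -> [5] and [20, 1]
    Split: [20, 1] -> [20] and [1]
    Merge: [20] + [1] -> [1, 20]
  Merge: [5] + [1, 20] -> [1, 5, 20]
  Split: [20, 15, 8] -> [20] and [15, 8]
    Split: [15, 8] -> [15] and [8]
    Merge: [15] + [8] -> [8, 15]
  Merge: [20] + [8, 15] -> [8, 15, 20]
Merge: [1, 5, 20] + [8, 15, 20] -> [1, 5, 8, 15, 20, 20]

Final sorted array: [1, 5, 8, 15, 20, 20]

The merge sort proceeds by recursively splitting the array and merging sorted halves.
After all merges, the sorted array is [1, 5, 8, 15, 20, 20].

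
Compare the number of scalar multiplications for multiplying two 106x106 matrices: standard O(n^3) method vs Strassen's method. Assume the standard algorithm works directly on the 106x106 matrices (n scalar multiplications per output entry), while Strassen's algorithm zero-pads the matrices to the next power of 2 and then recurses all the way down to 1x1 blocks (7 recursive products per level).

Matrix multiplication for 106x106 matrices:

Strassen's algorithm requires power-of-2 dimensions. Pad 106x106 to 128x128 (next power of 2).

Standard algorithm: 106^3 = 1191016 multiplications
Strassen's algorithm: 7^(log2(128)) = 7^7 = 823543 multiplications
Savings: 1191016 - 823543 = 367473 multiplications

Standard: 1191016 multiplications (106^3). Strassen: 823543 multiplications (7^7, after padding to 128x128). Strassen reduces 8 recursive multiplications to 7 at each level.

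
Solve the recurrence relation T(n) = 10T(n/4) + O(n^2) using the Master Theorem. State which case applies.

Master Theorem for T(n) = 10T(n/4) + O(n^2):

a = 10, b = 4, c = 2
log_b(a) = log_4(10) = 1.6610

Case 3: c = 2 > log_4(10) = 1.6610
T(n) = O(n^2) = O(n^2)

For T(n) = 10T(n/4) + O(n^2): log_4(10) = 1.6610. This is Case 3 of the Master Theorem (c > log_b(a), work dominated by root), giving O(n^2).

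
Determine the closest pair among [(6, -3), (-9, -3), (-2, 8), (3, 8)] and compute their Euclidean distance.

Computing all pairwise distances among 4 points:

d((6, -3), (-9, -3)) = 15.0
d((6, -3), (-2, 8)) = 13.6015
d((6, -3), (3, 8)) = 11.4018
d((-9, -3), (-2, 8)) = 13.0384
d((-9, -3), (3, 8)) = 16.2788
d((-2, 8), (3, 8)) = 5.0 <-- minimum

Closest pair: (-2, 8) and (3, 8) with distance 5.0

The closest pair is (-2, 8) and (3, 8) with Euclidean distance 5.0. For 4 points, brute-force pairwise comparison is shown above. For large n, the divide-and-conquer algorithm (sort by x, recurse on halves, check the dividing strip) achieves O(n log n).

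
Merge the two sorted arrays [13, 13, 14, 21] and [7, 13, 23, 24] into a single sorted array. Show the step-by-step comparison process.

Merging process:

Compare 13 vs 7: take 7 from right. Merged: [7]
Compare 13 vs 13: take 13 from left. Merged: [7, 13]
Compare 13 vs 13: take 13 from left. Merged: [7, 13, 13]
Compare 14 vs 13: take 13 from right. Merged: [7, 13, 13, 13]
Compare 14 vs 23: take 14 from left. Merged: [7, 13, 13, 13, 14]
Compare 21 vs 23: take 21 from left. Merged: [7, 13, 13, 13, 14, 21]
Append remaining from right: [23, 24]. Merged: [7, 13, 13, 13, 14, 21, 23, 24]

Final merged array: [7, 13, 13, 13, 14, 21, 23, 24]
Total comparisons: 6

The merged array is [7, 13, 13, 13, 14, 21, 23, 24], requiring 6 comparisons. The merge step runs in O(n) time where n is the total number of elements.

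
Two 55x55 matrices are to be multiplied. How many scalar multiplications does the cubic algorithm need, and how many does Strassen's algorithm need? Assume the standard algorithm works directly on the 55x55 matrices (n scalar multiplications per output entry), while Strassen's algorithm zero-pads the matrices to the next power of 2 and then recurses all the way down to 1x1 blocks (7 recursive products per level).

Matrix multiplication for 55x55 matrices:

Strassen's algorithm requires power-of-2 dimensions. Pad 55x55 to 64x64 (next power of 2).

Standard algorithm: 55^3 = 166375 multiplications
Strassen's algorithm: 7^(log2(64)) = 7^6 = 117649 multiplications
Savings: 166375 - 117649 = 48726 multiplications

Standard: 166375 multiplications (55^3). Strassen: 117649 multiplications (7^6, after padding to 64x64). Strassen reduces 8 recursive multiplications to 7 at each level.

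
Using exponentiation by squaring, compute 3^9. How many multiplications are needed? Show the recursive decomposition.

Computing 3^9 by squaring (build up from 3^1; each line after the first costs one multiplication):

3^1 = 3
3^2 = (3^1)^2 = 3^2 = 9
3^4 = (3^2)^2 = 9^2 = 81
3^8 = (3^4)^2 = 81^2 = 6561
3^9 = 3 * 3^8 = 3 * 6561 = 19683

Result: 19683
Multiplications needed: 4 (4 lines after 3^1)

3^9 = 19683. Using exponentiation by squaring, this requires 4 multiplications. The key idea: if the exponent is even, square the half-power; if odd, multiply by the base once.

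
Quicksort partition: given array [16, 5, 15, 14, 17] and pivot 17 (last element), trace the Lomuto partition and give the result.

Lomuto partition with pivot = 17:

Initial array: [16, 5, 15, 14, 17]

arr[0]=16 <= 17: swap with position 0, array becomes [16, 5, 15, 14, 17]
arr[1]=5 <= 17: swap with position 1, array becomes [16, 5, 15, 14, 17]
arr[2]=15 <= 17: swap with position 2, array becomes [16, 5, 15, 14, 17]
arr[3]=14 <= 17: swap with position 3, array becomes [16, 5, 15, 14, 17]

Place pivot at position 4: [16, 5, 15, 14, 17]
Pivot position: 4

After partitioning with pivot 17, the array becomes [16, 5, 15, 14, 17]. The pivot is placed at index 4. All elements to the left of the pivot are <= 17, and all elements to the right are > 17.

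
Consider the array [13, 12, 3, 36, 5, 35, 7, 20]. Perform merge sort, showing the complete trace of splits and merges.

Merge sort trace:

Split: [13, 12, 3, 36, 5, 35, 7, 20] -> [13, 12, 3, 36] and [5, 35, 7, 20]
  Split: [13, 12, 3, 36] -> [13, 12] and [3, 36]
    Split: [13, 12] -> [13] and [12]
    Merge: [13] + [12] -> [12, 13]
    Split: [3, 36] -> [3] and [36]
    Merge: [3] + [36] -> [3, 36]
  Merge: [12, 13] + [3, 36] -> [3, 12, 13, 36]
  Split: [5, 35, 7, 20] -> [5, 35] and [7, 20]
    Split: [5, 35] -> [5] and [35]
    Merge: [5] + [35] -> [5, 35]
    Split: [7, 20] -> [7] and [20]
    Merge: [7] + [20] -> [7, 20]
  Merge: [5, 35] + [7, 20] -> [5, 7, 20, 35]
Merge: [3, 12, 13, 36] + [5, 7, 20, 35] -> [3, 5, 7, 12, 13, 20, 35, 36]

Final sorted array: [3, 5, 7, 12, 13, 20, 35, 36]

The merge sort proceeds by recursively splitting the array and merging sorted halves.
After all merges, the sorted array is [3, 5, 7, 12, 13, 20, 35, 36].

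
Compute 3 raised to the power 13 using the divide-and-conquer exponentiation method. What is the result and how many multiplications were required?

Computing 3^13 by squaring (build up from 3^1; each line after the first costs one multiplication):

3^1 = 3
3^2 = (3^1)^2 = 3^2 = 9
3^3 = 3 * 3^2 = 3 * 9 = 27
3^6 = (3^3)^2 = 27^2 = 729
3^12 = (3^6)^2 = 729^2 = 531441
3^13 = 3 * 3^12 = 3 * 531441 = 1594323

Result: 1594323
Multiplications needed: 5 (5 lines after 3^1)

3^13 = 1594323. Using exponentiation by squaring, this requires 5 multiplications. The key idea: if the exponent is even, square the half-power; if odd, multiply by the base once.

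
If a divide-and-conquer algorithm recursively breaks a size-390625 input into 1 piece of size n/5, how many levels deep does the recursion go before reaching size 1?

For divide and conquer with division factor 5:

Problem sizes at each level:
Level 0: 390625
Level 1: 78125
Level 2: 15625
Level 3: 3125
Level 4: 625
Level 5: 125
Level 6: 25
Level 7: 5
Level 8: 1

The root is level 0 and the size-1 base case is level 8 (the tree spans levels 0 through 8, i.e. 9 levels counting the root), so the depth is the number of divisions: log_5(390625) = 8

The recursion tree depth is log_5(390625) = 8. At each level, the problem size is divided by 5, so it takes 8 divisions to reduce to a base case of size 1. The algorithm makes 1 recursive call at each level.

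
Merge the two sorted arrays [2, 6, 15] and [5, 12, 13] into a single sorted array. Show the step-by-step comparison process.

Merging process:

Compare 2 vs 5: take 2 from left. Merged: [2]
Compare 6 vs 5: take 5 from right. Merged: [2, 5]
Compare 6 vs 12: take 6 from left. Merged: [2, 5, 6]
Compare 15 vs 12: take 12 from right. Merged: [2, 5, 6, 12]
Compare 15 vs 13: take 13 from right. Merged: [2, 5, 6, 12, 13]
Append remaining from left: [15]. Merged: [2, 5, 6, 12, 13, 15]

Final merged array: [2, 5, 6, 12, 13, 15]
Total comparisons: 5

The merged array is [2, 5, 6, 12, 13, 15], requiring 5 comparisons. The merge step runs in O(n) time where n is the total number of elements.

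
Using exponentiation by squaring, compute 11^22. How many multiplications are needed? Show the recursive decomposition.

Computing 11^22 by squaring (build up from 11^1; each line after the first costs one multiplication):

11^1 = 11
11^2 = (11^1)^2 = 11^2 = 121
11^4 = (11^2)^2 = 121^2 = 14641
11^5 = 11 * 11^4 = 11 * 14641 = 161051
11^10 = (11^5)^2 = 161051^2 = 25937424601
11^11 = 11 * 11^10 = 11 * 25937424601 = 285311670611
11^22 = (11^11)^2 = 285311670611^2 = 81402749386839761113321

Result: 81402749386839761113321
Multiplications needed: 6 (6 lines after 11^1)

11^22 = 81402749386839761113321. Using exponentiation by squaring, this requires 6 multiplications. The key idea: if the exponent is even, square the half-power; if odd, multiply by the base once.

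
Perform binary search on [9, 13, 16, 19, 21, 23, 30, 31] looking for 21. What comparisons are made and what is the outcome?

Binary search for 21 in [9, 13, 16, 19, 21, 23, 30, 31]:

lo=0, hi=7, mid=3, arr[mid]=19 -> 19 < 21, search right half
lo=4, hi=7, mid=5, arr[mid]=23 -> 23 > 21, search left half
lo=4, hi=4, mid=4, arr[mid]=21 -> Found target at index 4!

Binary search finds 21 at index 4 after 3 comparisons. The search repeatedly halves the search space by comparing with the middle element.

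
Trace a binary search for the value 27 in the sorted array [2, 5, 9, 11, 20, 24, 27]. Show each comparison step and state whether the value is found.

Binary search for 27 in [2, 5, 9, 11, 20, 24, 27]:

lo=0, hi=6, mid=3, arr[mid]=11 -> 11 < 27, search right half
lo=4, hi=6, mid=5, arr[mid]=24 -> 24 < 27, search right half
lo=6, hi=6, mid=6, arr[mid]=27 -> Found target at index 6!

Binary search finds 27 at index 6 after 3 comparisons. The search repeatedly halves the search space by comparing with the middle element.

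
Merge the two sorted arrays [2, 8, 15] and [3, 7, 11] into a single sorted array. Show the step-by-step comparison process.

Merging process:

Compare 2 vs 3: take 2 from left. Merged: [2]
Compare 8 vs 3: take 3 from right. Merged: [2, 3]
Compare 8 vs 7: take 7 from right. Merged: [2, 3, 7]
Compare 8 vs 11: take 8 from left. Merged: [2, 3, 7, 8]
Compare 15 vs 11: take 11 from right. Merged: [2, 3, 7, 8, 11]
Append remaining from left: [15]. Merged: [2, 3, 7, 8, 11, 15]

Final merged array: [2, 3, 7, 8, 11, 15]
Total comparisons: 5

The merged array is [2, 3, 7, 8, 11, 15], requiring 5 comparisons. The merge step runs in O(n) time where n is the total number of elements.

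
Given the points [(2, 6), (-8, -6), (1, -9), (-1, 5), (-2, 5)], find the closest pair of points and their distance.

Computing all pairwise distances among 5 points:

d((2, 6), (-8, -6)) = 15.6205
d((2, 6), (1, -9)) = 15.0333
d((2, 6), (-1, 5)) = 3.1623
d((2, 6), (-2, 5)) = 4.1231
d((-8, -6), (1, -9)) = 9.4868
d((-8, -6), (-1, 5)) = 13.0384
d((-8, -6), (-2, 5)) = 12.53
d((1, -9), (-1, 5)) = 14.1421
d((1, -9), (-2, 5)) = 14.3178
d((-1, 5), (-2, 5)) = 1.0 <-- minimum

Closest pair: (-1, 5) and (-2, 5) with distance 1.0

The closest pair is (-1, 5) and (-2, 5) with Euclidean distance 1.0. For 5 points, brute-force pairwise comparison is shown above. For large n, the divide-and-conquer algorithm (sort by x, recurse on halves, check the dividing strip) achieves O(n log n).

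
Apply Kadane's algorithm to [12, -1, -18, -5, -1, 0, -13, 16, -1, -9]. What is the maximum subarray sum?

Using Kadane's algorithm on [12, -1, -18, -5, -1, 0, -13, 16, -1, -9]:

Scanning through the array:
Position 1 (value -1): max_ending_here = 11, max_so_far = 12
Position 2 (value -18): max_ending_here = -7, max_so_far = 12
Position 3 (value -5): max_ending_here = -5, max_so_far = 12
Position 4 (value -1): max_ending_here = -1, max_so_far = 12
Position 5 (value 0): max_ending_here = 0, max_so_far = 12
Position 6 (value -13): max_ending_here = -13, max_so_far = 12
Position 7 (value 16): max_ending_here = 16, max_so_far = 16
Position 8 (value -1): max_ending_here = 15, max_so_far = 16
Position 9 (value -9): max_ending_here = 6, max_so_far = 16

Maximum subarray: [16]
Maximum sum: 16

The maximum subarray is [16] with sum 16. This subarray runs from index 7 to index 7.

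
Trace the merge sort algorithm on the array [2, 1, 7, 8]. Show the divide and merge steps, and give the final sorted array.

Merge sort trace:

Split: [2, 1, 7, 8] -> [2, 1] and [7, 8]
  Split: [2, 1] -> [2] and [1]
  Merge: [2] + [1] -> [1, 2]
  Split: [7, 8] -> [7] and [8]
  Merge: [7] + [8] -> [7, 8]
Merge: [1, 2] + [7, 8] -> [1, 2, 7, 8]

Final sorted array: [1, 2, 7, 8]

The merge sort proceeds by recursively splitting the array and merging sorted halves.
After all merges, the sorted array is [1, 2, 7, 8].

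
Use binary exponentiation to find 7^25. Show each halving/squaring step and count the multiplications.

Computing 7^25 by squaring (build up from 7^1; each line after the first costs one multiplication):

7^1 = 7
7^2 = (7^1)^2 = 7^2 = 49
7^3 = 7 * 7^2 = 7 * 49 = 343
7^6 = (7^3)^2 = 343^2 = 117649
7^12 = (7^6)^2 = 117649^2 = 13841287201
7^24 = (7^12)^2 = 13841287201^2 = 191581231380566414401
7^25 = 7 * 7^24 = 7 * 191581231380566414401 = 1341068619663964900807

Result: 1341068619663964900807
Multiplications needed: 6 (6 lines after 7^1)

7^25 = 1341068619663964900807. Using exponentiation by squaring, this requires 6 multiplications. The key idea: if the exponent is even, square the half-power; if odd, multiply by the base once.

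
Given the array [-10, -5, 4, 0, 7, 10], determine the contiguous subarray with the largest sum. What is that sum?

Using Kadane's algorithm on [-10, -5, 4, 0, 7, 10]:

Scanning through the array:
Position 1 (value -5): max_ending_here = -5, max_so_far = -5
Position 2 (value 4): max_ending_here = 4, max_so_far = 4
Position 3 (value 0): max_ending_here = 4, max_so_far = 4
Position 4 (value 7): max_ending_here = 11, max_so_far = 11
Position 5 (value 10): max_ending_here = 21, max_so_far = 21

Maximum subarray: [4, 0, 7, 10]
Maximum sum: 21

The maximum subarray is [4, 0, 7, 10] with sum 21. This subarray runs from index 2 to index 5.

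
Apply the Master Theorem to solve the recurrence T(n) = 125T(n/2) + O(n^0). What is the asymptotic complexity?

Master Theorem for T(n) = 125T(n/2) + O(n^0):

a = 125, b = 2, c = 0
log_b(a) = log_2(125) = 6.9658

Case 1: c = 0 < log_2(125) = 6.9658
T(n) = O(n^(log_2 125))

For T(n) = 125T(n/2) + O(n^0): log_2(125) = 6.9658. This is Case 1 of the Master Theorem (c < log_b(a), work dominated by leaves), giving O(n^(log_2 125)).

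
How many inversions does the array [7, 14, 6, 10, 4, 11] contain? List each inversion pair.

Finding inversions in [7, 14, 6, 10, 4, 11]:

(0, 2): arr[0]=7 > arr[2]=6
(0, 4): arr[0]=7 > arr[4]=4
(1, 2): arr[1]=14 > arr[2]=6
(1, 3): arr[1]=14 > arr[3]=10
(1, 4): arr[1]=14 > arr[4]=4
(1, 5): arr[1]=14 > arr[5]=11
(2, 4): arr[2]=6 > arr[4]=4
(3, 4): arr[3]=10 > arr[4]=4

Total inversions: 8

The array has 8 inversion(s): (0,2), (0,4), (1,2), (1,3), (1,4), (1,5), (2,4), (3,4). Each pair (i,j) satisfies i < j and arr[i] > arr[j].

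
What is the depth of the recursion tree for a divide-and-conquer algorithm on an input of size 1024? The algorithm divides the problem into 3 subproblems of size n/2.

For divide and conquer with division factor 2:

Problem sizes at each level:
Level 0: 1024
Level 1: 512
Level 2: 256
Level 3: 128
Level 4: 64
Level 5: 32
Level 6: 16
Level 7: 8
Level 8: 4
Level 9: 2
Level 10: 1

The root is level 0 and the size-1 base case is level 10 (the tree spans levels 0 through 10, i.e. 11 levels counting the root), so the depth is the number of divisions: log_2(1024) = 10

The recursion tree depth is log_2(1024) = 10. At each level, the problem size is divided by 2, so it takes 10 divisions to reduce to a base case of size 1. The algorithm makes 3 recursive calls at each level.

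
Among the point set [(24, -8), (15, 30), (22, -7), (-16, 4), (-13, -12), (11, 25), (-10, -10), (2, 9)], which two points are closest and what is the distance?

Computing all pairwise distances among 8 points:

d((24, -8), (15, 30)) = 39.0512
d((24, -8), (22, -7)) = 2.2361 <-- minimum
d((24, -8), (-16, 4)) = 41.7612
d((24, -8), (-13, -12)) = 37.2156
d((24, -8), (11, 25)) = 35.4683
d((24, -8), (-10, -10)) = 34.0588
d((24, -8), (2, 9)) = 27.8029
d((15, 30), (22, -7)) = 37.6563
d((15, 30), (-16, 4)) = 40.4599
d((15, 30), (-13, -12)) = 50.4777
d((15, 30), (11, 25)) = 6.4031
d((15, 30), (-10, -10)) = 47.1699
d((15, 30), (2, 9)) = 24.6982
d((22, -7), (-16, 4)) = 39.5601
d((22, -7), (-13, -12)) = 35.3553
d((22, -7), (11, 25)) = 33.8378
d((22, -7), (-10, -10)) = 32.1403
d((22, -7), (2, 9)) = 25.6125
d((-16, 4), (-13, -12)) = 16.2788
d((-16, 4), (11, 25)) = 34.2053
d((-16, 4), (-10, -10)) = 15.2315
d((-16, 4), (2, 9)) = 18.6815
d((-13, -12), (11, 25)) = 44.1022
d((-13, -12), (-10, -10)) = 3.6056
d((-13, -12), (2, 9)) = 25.807
d((11, 25), (-10, -10)) = 40.8167
d((11, 25), (2, 9)) = 18.3576
d((-10, -10), (2, 9)) = 22.4722

Closest pair: (24, -8) and (22, -7) with distance 2.2361

The closest pair is (24, -8) and (22, -7) with Euclidean distance 2.2361. For 8 points, brute-force pairwise comparison is shown above. For large n, the divide-and-conquer algorithm (sort by x, recurse on halves, check the dividing strip) achieves O(n log n).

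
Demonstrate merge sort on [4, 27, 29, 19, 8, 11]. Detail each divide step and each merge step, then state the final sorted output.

Merge sort trace:

Split: [4, 27, 29, 19, 8, 11] -> [4, 27, 29] and [19, 8, 11]
  Split: [4, 27, 29] -> [4] and [27, 29]
    Split: [27, 29] -> [27] and [29]
    Merge: [27] + [29] -> [27, 29]
  Merge: [4] + [27, 29] -> [4, 27, 29]
  Split: [19, 8, 11] -> [19] and [8, 11]
    Split: [8, 11] -> [8] and [11]
    Merge: [8] + [11] -> [8, 11]
  Merge: [19] + [8, 11] -> [8, 11, 19]
Merge: [4, 27, 29] + [8, 11, 19] -> [4, 8, 11, 19, 27, 29]

Final sorted array: [4, 8, 11, 19, 27, 29]

The merge sort proceeds by recursively splitting the array and merging sorted halves.
After all merges, the sorted array is [4, 8, 11, 19, 27, 29].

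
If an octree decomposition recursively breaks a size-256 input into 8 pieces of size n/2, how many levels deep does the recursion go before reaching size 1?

For divide and conquer with division factor 2:

Problem sizes at each level:
Level 0: 256
Level 1: 128
Level 2: 64
Level 3: 32
Level 4: 16
Level 5: 8
Level 6: 4
Level 7: 2
Level 8: 1

The root is level 0 and the size-1 base case is level 8 (the tree spans levels 0 through 8, i.e. 9 levels counting the root), so the depth is the number of divisions: log_2(256) = 8

The recursion tree depth is log_2(256) = 8. At each level, the problem size is divided by 2, so it takes 8 divisions to reduce to a base case of size 1. The algorithm makes 8 recursive calls at each level.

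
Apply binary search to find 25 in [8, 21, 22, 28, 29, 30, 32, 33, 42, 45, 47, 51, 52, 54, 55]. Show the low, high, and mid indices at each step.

Binary search for 25 in [8, 21, 22, 28, 29, 30, 32, 33, 42, 45, 47, 51, 52, 54, 55]:

lo=0, hi=14, mid=7, arr[mid]=33 -> 33 > 25, search left half
lo=0, hi=6, mid=3, arr[mid]=28 -> 28 > 25, search left half
lo=0, hi=2, mid=1, arr[mid]=21 -> 21 < 25, search right half
lo=2, hi=2, mid=2, arr[mid]=22 -> 22 < 25, search right half
lo=3 > hi=2, target 25 not found

Binary search determines that 25 is not in the array after 4 comparisons. The search space was exhausted without finding the target.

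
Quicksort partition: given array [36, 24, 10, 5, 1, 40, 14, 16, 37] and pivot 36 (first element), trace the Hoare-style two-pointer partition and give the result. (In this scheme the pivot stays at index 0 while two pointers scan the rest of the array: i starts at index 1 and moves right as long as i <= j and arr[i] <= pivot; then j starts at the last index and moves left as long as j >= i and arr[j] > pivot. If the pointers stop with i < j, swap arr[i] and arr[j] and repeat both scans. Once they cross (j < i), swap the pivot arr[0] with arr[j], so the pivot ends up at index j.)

Hoare-style two-pointer partition with pivot = 36:

Initial array: [36, 24, 10, 5, 1, 40, 14, 16, 37]

Pointers start at i = 1, j = 8.
i stops at index 5 (arr[5]=40 > 36), j stops at index 7 (arr[7]=16 <= 36): swap arr[5] and arr[7], array becomes [36, 24, 10, 5, 1, 16, 14, 40, 37]
i ends at 7, j ends at 6: the pointers have crossed (j < i), so scanning stops.

Swap pivot arr[0] with arr[6] to place pivot at position 6: [14, 24, 10, 5, 1, 16, 36, 40, 37]
Pivot position: 6

After partitioning with pivot 36, the array becomes [14, 24, 10, 5, 1, 16, 36, 40, 37]. The pivot is placed at index 6. All elements to the left of the pivot are <= 36, and all elements to the right are > 36.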